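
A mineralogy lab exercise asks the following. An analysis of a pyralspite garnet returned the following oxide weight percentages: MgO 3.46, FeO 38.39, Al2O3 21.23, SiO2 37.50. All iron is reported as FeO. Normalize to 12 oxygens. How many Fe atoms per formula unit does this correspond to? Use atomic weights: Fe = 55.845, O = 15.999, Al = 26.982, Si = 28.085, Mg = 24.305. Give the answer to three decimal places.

3.46 wt% MgO ÷ 40.304 g/mol = 0.08585 mol, giving 0.08585 Mg and 0.08585 O.
38.39 wt% FeO ÷ 71.844 g/mol = 0.53435 mol, giving 0.53435 Fe and 0.53435 O.
21.23 wt% Al2O3 ÷ 101.961 g/mol = 0.20822 mol, giving 0.41644 Al and 0.62466 O.
37.50 wt% SiO2 ÷ 60.083 g/mol = 0.62414 mol, giving 0.62414 Si and 1.24828 O.
Oxygen sums to 2.49314; scaling by 12/2.49314 = 4.81321 puts the formula on 12 O.
Fe: 0.53435 × 4.81321 = 2.572 atoms per formula unit.

2.572 Fe apfu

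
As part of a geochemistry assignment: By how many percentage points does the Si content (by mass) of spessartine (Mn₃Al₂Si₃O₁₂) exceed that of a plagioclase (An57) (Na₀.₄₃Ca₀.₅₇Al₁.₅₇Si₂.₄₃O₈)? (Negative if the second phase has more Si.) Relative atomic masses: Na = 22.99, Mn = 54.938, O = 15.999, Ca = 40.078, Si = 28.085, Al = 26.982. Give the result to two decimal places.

-8.13 percentage points

First mineral: 84.255 g Si in 495.021 g formula = 17.02 wt% Si.
Second mineral: 68.247 g Si in 271.330 g formula = 25.15 wt% Si.
17.02% − 25.15% gives a difference of -8.13 percentage points.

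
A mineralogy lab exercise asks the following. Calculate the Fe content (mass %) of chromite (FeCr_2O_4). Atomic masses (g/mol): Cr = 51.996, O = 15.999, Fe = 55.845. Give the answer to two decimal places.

24.95 mass %

Formula mass = 1×55.845 + 2×51.996 + 4×15.999 = 223.833 g/mol, of which 55.845 g is Fe.
So Fe makes up 55.845/223.833 = 0.2495 of the mass, i.e. 24.95%.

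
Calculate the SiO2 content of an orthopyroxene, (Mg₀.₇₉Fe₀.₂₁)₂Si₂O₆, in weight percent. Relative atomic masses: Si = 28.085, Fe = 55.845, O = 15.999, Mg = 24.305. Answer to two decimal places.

Formula mass = 214.021 g/mol.
2 Si → 2.0000 mol SiO2 per formula unit; M(SiO2) = 60.083, so SiO2 mass = 120.166 g.
120.166/214.021 × 100 = 56.15 wt%.

56.15 wt%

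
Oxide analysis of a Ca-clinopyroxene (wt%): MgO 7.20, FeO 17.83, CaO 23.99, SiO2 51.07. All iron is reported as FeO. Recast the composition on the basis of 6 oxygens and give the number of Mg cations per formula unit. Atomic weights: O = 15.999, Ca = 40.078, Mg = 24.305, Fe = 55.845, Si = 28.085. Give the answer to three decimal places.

0.420 Mg apfu

MgO: 7.20/40.304 = 0.17864 mol → 0.17864 mol Mg, 0.17864 mol O.
FeO: 17.83/71.844 = 0.24818 mol → 0.24818 mol Fe, 0.24818 mol O.
CaO: 23.99/56.077 = 0.42780 mol → 0.42780 mol Ca, 0.42780 mol O.
SiO2: 51.07/60.083 = 0.84999 mol → 0.84999 mol Si, 1.69998 mol O.
Total oxygen = 2.55460 mol. Normalization factor = 6/2.55460 = 2.34870.
Mg per 6 O = 0.17864 × 2.34870 = 0.420.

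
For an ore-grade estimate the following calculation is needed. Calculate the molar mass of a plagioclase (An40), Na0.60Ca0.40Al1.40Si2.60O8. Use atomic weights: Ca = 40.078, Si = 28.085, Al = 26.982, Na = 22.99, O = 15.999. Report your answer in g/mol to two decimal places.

268.61 g/mol

The formula mass is the sum 0.60×22.99 + 0.40×40.078 + 1.40×26.982 + 2.60×28.085 + 8×15.999.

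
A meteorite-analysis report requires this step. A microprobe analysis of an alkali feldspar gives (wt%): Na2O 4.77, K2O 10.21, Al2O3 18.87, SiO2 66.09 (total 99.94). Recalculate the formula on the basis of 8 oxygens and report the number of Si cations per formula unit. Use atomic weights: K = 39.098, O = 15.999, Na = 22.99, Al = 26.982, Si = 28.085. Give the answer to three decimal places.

2.993 Si apfu

4.77 wt% Na2O ÷ 61.979 g/mol = 0.07696 mol, giving 0.15392 Na and 0.07696 O.
10.21 wt% K2O ÷ 94.195 g/mol = 0.10839 mol, giving 0.21678 K and 0.10839 O.
18.87 wt% Al2O3 ÷ 101.961 g/mol = 0.18507 mol, giving 0.37014 Al and 0.55521 O.
66.09 wt% SiO2 ÷ 60.083 g/mol = 1.09998 mol, giving 1.09998 Si and 2.19996 O.
Oxygen sums to 2.94052; scaling by 8/2.94052 = 2.72061 puts the formula on 8 O.
Si: 1.09998 × 2.72061 = 2.993 atoms per formula unit.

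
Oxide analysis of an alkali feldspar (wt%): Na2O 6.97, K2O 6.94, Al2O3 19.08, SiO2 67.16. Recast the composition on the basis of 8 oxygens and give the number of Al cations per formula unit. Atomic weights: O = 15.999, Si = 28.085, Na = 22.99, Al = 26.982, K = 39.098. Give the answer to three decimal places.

1.004 Al apfu

6.97 wt% Na2O ÷ 61.979 g/mol = 0.11246 mol, giving 0.22492 Na and 0.11246 O.
6.94 wt% K2O ÷ 94.195 g/mol = 0.07368 mol, giving 0.14736 K and 0.07368 O.
19.08 wt% Al2O3 ÷ 101.961 g/mol = 0.18713 mol, giving 0.37426 Al and 0.56139 O.
67.16 wt% SiO2 ÷ 60.083 g/mol = 1.11779 mol, giving 1.11779 Si and 2.23558 O.
Oxygen sums to 2.98311; scaling by 8/2.98311 = 2.68177 puts the formula on 8 O.
Al: 0.37426 × 2.68177 = 1.004 atoms per formula unit.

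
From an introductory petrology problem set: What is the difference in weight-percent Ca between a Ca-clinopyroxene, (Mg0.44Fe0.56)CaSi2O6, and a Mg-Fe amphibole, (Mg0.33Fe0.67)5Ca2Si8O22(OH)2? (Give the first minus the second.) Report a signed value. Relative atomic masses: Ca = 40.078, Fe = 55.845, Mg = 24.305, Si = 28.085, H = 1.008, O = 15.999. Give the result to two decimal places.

M((Mg0.44Fe0.56)CaSi2O6) = 234.209 g/mol, so wt% Ca = 40.078/234.209 × 100 = 17.11%.
M((Mg0.33Fe0.67)5Ca2Si8O22(OH)2) = 918.012 g/mol, so wt% Ca = 80.156/918.012 × 100 = 8.73%.
17.11 − 8.73 = 8.38 pp.

8.38 percentage points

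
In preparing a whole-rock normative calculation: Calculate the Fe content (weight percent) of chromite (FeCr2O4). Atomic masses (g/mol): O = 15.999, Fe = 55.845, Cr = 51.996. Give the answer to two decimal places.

Molar mass of FeCr2O4: 1·55.845 + 2·51.996 + 4·15.999 = 223.833 g/mol.
Mass of Fe per formula unit: 1 × 55.845 = 55.845 g.
Weight fraction Fe = 55.845 / 223.833 = 0.2495.

24.95 weight percent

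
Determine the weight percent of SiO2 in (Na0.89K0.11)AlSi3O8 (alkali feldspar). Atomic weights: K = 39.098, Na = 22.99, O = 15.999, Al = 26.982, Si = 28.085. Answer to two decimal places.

68.28 wt%

Molar mass of (Na0.89K0.11)AlSi3O8 = 0.89·22.99 + 0.11·39.098 + 1·26.982 + 3·28.085 + 8·15.999 = 263.991 g/mol.
Each formula unit contains 3 Si, equivalent to 3/1 = 3.0000 mol SiO2.
M(SiO2) = 1×28.085 + 2×15.999 = 60.083 g/mol.
Mass of SiO2 per formula unit = 3.0000 × 60.083 = 180.249 g.
SiO2 wt% = 180.249 / 263.991 × 100 = 68.28%.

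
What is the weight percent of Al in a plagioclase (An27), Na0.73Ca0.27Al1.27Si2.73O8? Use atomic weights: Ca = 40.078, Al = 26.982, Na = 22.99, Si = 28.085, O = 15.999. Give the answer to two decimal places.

M(Na0.73Ca0.27Al1.27Si2.73O8) = 266.535 g/mol.
Al contributes 1.27 × 26.982 = 34.267 g per mole.
34.267/266.535 = 0.1286 → 12.86%.

12.86 weight percent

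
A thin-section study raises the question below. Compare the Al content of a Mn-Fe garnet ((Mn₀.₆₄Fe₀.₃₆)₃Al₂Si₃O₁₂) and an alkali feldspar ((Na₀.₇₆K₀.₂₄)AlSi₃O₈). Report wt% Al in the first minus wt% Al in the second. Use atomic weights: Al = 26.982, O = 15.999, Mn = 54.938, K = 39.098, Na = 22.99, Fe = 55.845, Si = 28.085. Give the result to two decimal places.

0.74 percentage points

M((Mn₀.₆₄Fe₀.₃₆)₃Al₂Si₃O₁₂) = 496.001 g/mol, so wt% Al = 53.964/496.001 × 100 = 10.88%.
M((Na₀.₇₆K₀.₂₄)AlSi₃O₈) = 266.085 g/mol, so wt% Al = 26.982/266.085 × 100 = 10.14%.
10.88 − 10.14 = 0.74 pp.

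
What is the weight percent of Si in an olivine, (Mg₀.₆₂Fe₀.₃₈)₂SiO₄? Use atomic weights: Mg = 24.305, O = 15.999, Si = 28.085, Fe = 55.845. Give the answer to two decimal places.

Formula mass = 1.24·24.305 + 0.76·55.845 + 1·28.085 + 4·15.999 = 164.661 g/mol, of which 28.085 g is Si.
So Si makes up 28.085/164.661 = 0.1706 of the mass, i.e. 17.06%.

17.06 mass %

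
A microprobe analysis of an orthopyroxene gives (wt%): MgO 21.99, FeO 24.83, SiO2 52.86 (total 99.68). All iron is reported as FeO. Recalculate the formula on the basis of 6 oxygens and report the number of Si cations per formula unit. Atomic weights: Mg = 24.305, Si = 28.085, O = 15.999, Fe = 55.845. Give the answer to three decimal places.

MgO (M=40.304): mol = 0.54560; Mg = 0.54560, O = 0.54560.
FeO (M=71.844): mol = 0.34561; Fe = 0.34561, O = 0.34561.
SiO2 (M=60.083): mol = 0.87978; Si = 0.87978, O = 1.75956.
ΣO = 2.65077; factor = 6/ΣO = 2.26349.
Si apfu = 0.87978 × 2.26349 = 1.991.

1.991 Si apfu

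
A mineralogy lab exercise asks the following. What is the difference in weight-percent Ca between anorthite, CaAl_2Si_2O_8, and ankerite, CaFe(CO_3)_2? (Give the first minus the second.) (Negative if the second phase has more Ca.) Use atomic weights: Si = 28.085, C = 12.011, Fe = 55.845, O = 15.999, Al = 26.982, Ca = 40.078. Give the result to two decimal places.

-4.15 percentage points

First mineral: 40.078 g Ca in 278.204 g formula = 14.41 wt% Ca.
Second mineral: 40.078 g Ca in 215.939 g formula = 18.56 wt% Ca.
14.41% − 18.56% gives a difference of -4.15 percentage points.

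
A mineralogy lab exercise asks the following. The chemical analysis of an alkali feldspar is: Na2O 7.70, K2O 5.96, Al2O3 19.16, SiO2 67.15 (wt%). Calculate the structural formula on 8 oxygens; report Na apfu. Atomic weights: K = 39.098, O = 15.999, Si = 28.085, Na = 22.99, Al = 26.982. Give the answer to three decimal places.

Na2O: 7.70/61.979 = 0.12424 mol → 0.24848 mol Na, 0.12424 mol O.
K2O: 5.96/94.195 = 0.06327 mol → 0.12654 mol K, 0.06327 mol O.
Al2O3: 19.16/101.961 = 0.18791 mol → 0.37582 mol Al, 0.56373 mol O.
SiO2: 67.15/60.083 = 1.11762 mol → 1.11762 mol Si, 2.23524 mol O.
Total oxygen = 2.98648 mol. Normalization factor = 8/2.98648 = 2.67874.
Na per 8 O = 0.24848 × 2.67874 = 0.666.

0.666 Na apfu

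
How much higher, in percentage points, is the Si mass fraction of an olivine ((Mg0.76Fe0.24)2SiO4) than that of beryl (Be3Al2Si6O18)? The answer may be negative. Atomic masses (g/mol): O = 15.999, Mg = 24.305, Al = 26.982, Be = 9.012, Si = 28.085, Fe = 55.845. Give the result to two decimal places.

First mineral: 28.085 g Si in 155.830 g formula = 18.02 wt% Si.
Second mineral: 168.510 g Si in 537.492 g formula = 31.35 wt% Si.
18.02% − 31.35% gives a difference of -13.33 percentage points.

-13.33 percentage points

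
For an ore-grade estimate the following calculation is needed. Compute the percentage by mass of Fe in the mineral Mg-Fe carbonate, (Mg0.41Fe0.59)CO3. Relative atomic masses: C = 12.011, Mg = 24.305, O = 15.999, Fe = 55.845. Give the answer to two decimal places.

32.01 weight percent

M((Mg0.41Fe0.59)CO3) = 102.922 g/mol.
Fe contributes 0.59 × 55.845 = 32.949 g per mole.
32.949/102.922 = 0.3201 → 32.01%.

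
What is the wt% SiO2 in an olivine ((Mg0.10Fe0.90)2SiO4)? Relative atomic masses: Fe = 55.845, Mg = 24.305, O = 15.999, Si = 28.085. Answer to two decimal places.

30.43 wt%

M((Mg0.10Fe0.90)2SiO4) = 197.463 g/mol; M(SiO2) = 60.083 g/mol.
Moles SiO2 per formula unit = 1 Si ÷ 1 = 1.0000.
SiO2 fraction = (1.0000 × 60.083) / 197.463 = 60.083/197.463 = 0.3043.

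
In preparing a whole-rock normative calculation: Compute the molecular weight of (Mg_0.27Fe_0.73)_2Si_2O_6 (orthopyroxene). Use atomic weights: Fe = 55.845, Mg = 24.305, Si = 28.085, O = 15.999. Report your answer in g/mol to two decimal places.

M = 0.54×24.305 + 1.46×55.845 + 2×28.085 + 6×15.999

246.82 g/mol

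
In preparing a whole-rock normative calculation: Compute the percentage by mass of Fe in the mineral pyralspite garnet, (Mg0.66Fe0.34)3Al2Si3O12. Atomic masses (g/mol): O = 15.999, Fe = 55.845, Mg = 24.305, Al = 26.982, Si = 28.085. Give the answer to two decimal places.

M((Mg0.66Fe0.34)3Al2Si3O12) = 435.293 g/mol.
Fe contributes 1.02 × 55.845 = 56.962 g per mole.
56.962/435.293 = 0.1309 → 13.09%.

13.09 weight percent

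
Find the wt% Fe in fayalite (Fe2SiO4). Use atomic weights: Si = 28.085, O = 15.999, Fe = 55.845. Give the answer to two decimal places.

54.81 weight percent

Molar mass of Fe2SiO4: 2*55.845 + 1*28.085 + 4*15.999 = 203.771 g/mol.
Mass of Fe per formula unit: 2 × 55.845 = 111.690 g.
Weight fraction Fe = 111.690 / 203.771 = 0.5481.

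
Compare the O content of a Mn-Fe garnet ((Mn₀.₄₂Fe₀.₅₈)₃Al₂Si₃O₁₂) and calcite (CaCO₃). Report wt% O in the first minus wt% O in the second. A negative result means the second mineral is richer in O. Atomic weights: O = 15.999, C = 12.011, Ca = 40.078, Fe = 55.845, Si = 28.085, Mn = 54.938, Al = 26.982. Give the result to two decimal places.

First mineral: 191.988 g O in 496.599 g formula = 38.66 wt% O.
Second mineral: 47.997 g O in 100.086 g formula = 47.96 wt% O.
38.66% − 47.96% gives a difference of -9.30 percentage points.

-9.30 percentage points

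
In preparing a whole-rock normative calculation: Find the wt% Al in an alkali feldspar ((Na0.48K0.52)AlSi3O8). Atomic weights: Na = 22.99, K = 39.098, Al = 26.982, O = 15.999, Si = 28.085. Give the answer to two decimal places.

M((Na0.48K0.52)AlSi3O8) = 270.595 g/mol.
Al contributes 1 × 26.982 = 26.982 g per mole.
26.982/270.595 = 0.0997 → 9.97%.

9.97 wt%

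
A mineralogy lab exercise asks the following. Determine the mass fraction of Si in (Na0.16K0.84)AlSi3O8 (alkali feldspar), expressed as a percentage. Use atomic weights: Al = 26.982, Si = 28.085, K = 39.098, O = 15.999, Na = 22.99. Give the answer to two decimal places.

30.55 weight percent

Molar mass of (Na0.16K0.84)AlSi3O8: 0.16·22.99 + 0.84·39.098 + 1·26.982 + 3·28.085 + 8·15.999 = 275.750 g/mol.
Mass of Si per formula unit: 3 × 28.085 = 84.255 g.
Weight fraction Si = 84.255 / 275.750 = 0.3055.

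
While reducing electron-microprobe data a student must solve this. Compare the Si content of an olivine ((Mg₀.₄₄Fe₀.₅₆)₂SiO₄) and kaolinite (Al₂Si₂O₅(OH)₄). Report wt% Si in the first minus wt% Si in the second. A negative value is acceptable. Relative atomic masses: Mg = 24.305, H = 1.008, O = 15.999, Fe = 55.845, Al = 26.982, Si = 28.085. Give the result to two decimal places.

-5.80 percentage points

Si in (Mg₀.₄₄Fe₀.₅₆)₂SiO₄: molar mass 176.016 g/mol; 1×28.085 = 28.085 g → 15.96 wt%.
Si in Al₂Si₂O₅(OH)₄: molar mass 258.157 g/mol; 2×28.085 = 56.170 g → 21.76 wt%.
Difference = 15.96 − 21.76 = -5.80 percentage points.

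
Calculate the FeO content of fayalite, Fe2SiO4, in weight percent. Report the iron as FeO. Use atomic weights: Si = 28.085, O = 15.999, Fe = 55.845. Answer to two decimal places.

Formula mass = 203.771 g/mol.
2 Fe → 2.0000 mol FeO per formula unit; M(FeO) = 71.844, so FeO mass = 143.688 g.
143.688/203.771 × 100 = 70.51 wt%.

70.51 wt%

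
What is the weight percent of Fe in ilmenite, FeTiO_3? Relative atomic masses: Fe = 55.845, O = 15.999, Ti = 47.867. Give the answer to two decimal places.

36.81 mass %

M(FeTiO_3) = 151.709 g/mol.
Fe contributes 1 × 55.845 = 55.845 g per mole.
55.845/151.709 = 0.3681 → 36.81%.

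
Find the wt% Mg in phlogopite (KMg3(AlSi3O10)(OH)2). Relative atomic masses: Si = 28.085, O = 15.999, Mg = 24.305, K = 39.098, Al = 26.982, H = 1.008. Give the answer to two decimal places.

Formula mass = 1×39.098 + 3×24.305 + 1×26.982 + 3×28.085 + 12×15.999 + 2×1.008 = 417.254 g/mol, of which 72.915 g is Mg.
So Mg makes up 72.915/417.254 = 0.1747 of the mass, i.e. 17.47%.

17.47 mass %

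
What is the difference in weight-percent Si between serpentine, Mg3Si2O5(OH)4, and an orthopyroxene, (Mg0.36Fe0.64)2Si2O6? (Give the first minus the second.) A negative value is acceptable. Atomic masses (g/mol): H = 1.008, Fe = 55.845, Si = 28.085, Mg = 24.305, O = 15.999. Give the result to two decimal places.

First mineral: 56.170 g Si in 277.108 g formula = 20.27 wt% Si.
Second mineral: 56.170 g Si in 241.145 g formula = 23.29 wt% Si.
20.27% − 23.29% gives a difference of -3.02 percentage points.

-3.02 percentage points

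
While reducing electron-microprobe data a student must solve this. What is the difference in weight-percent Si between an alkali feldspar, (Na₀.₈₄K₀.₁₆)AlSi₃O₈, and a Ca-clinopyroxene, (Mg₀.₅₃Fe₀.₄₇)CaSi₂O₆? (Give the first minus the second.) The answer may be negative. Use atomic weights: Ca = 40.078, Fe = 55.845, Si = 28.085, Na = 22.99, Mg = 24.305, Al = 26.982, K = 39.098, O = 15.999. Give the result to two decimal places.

7.54 percentage points

First mineral: 84.255 g Si in 264.796 g formula = 31.82 wt% Si.
Second mineral: 56.170 g Si in 231.371 g formula = 24.28 wt% Si.
31.82% − 24.28% gives a difference of 7.54 percentage points.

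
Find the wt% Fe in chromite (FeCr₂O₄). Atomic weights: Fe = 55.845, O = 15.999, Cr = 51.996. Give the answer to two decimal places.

24.95 mass %

Formula mass = 1*55.845 + 2*51.996 + 4*15.999 = 223.833 g/mol, of which 55.845 g is Fe.
So Fe makes up 55.845/223.833 = 0.2495 of the mass, i.e. 24.95%.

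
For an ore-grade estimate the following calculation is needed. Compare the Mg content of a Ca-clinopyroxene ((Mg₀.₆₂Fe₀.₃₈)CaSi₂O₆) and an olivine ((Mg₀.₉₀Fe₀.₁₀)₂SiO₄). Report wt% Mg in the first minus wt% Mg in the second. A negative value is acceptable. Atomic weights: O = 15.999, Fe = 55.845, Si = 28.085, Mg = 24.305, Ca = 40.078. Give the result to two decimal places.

-23.17 percentage points

Mg in (Mg₀.₆₂Fe₀.₃₈)CaSi₂O₆: molar mass 228.532 g/mol; 0.62×24.305 = 15.069 g → 6.59 wt%.
Mg in (Mg₀.₉₀Fe₀.₁₀)₂SiO₄: molar mass 146.999 g/mol; 1.80×24.305 = 43.749 g → 29.76 wt%.
Difference = 6.59 − 29.76 = -23.17 percentage points.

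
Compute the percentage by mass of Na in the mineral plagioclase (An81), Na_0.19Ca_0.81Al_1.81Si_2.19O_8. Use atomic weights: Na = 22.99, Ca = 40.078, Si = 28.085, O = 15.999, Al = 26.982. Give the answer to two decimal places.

M(Na_0.19Ca_0.81Al_1.81Si_2.19O_8) = 275.167 g/mol.
Na contributes 0.19 × 22.99 = 4.368 g per mole.
4.368/275.167 = 0.0159 → 1.59%.

1.59 weight percent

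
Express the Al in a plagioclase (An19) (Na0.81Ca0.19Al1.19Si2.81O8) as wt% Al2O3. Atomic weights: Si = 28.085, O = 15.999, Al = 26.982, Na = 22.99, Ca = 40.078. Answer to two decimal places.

Formula mass = 265.256 g/mol.
1.19 Al → 0.5950 mol Al2O3 per formula unit; M(Al2O3) = 101.961, so Al2O3 mass = 60.667 g.
60.667/265.256 × 100 = 22.87 wt%.

22.87 wt%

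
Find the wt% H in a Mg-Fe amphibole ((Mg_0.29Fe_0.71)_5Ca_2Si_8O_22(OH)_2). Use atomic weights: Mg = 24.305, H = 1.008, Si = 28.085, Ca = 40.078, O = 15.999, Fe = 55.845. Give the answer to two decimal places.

0.22 wt%

M((Mg_0.29Fe_0.71)_5Ca_2Si_8O_22(OH)_2) = 924.320 g/mol.
H contributes 2 × 1.008 = 2.016 g per mole.
2.016/924.320 = 0.0022 → 0.22%.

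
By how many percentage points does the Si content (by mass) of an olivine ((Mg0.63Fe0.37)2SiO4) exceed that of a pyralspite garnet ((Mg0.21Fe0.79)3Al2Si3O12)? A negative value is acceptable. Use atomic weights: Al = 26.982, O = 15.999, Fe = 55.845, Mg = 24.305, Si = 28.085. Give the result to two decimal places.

-0.51 percentage points

M((Mg0.63Fe0.37)2SiO4) = 164.031 g/mol, so wt% Si = 28.085/164.031 × 100 = 17.12%.
M((Mg0.21Fe0.79)3Al2Si3O12) = 477.872 g/mol, so wt% Si = 84.255/477.872 × 100 = 17.63%.
17.12 − 17.63 = -0.51 pp.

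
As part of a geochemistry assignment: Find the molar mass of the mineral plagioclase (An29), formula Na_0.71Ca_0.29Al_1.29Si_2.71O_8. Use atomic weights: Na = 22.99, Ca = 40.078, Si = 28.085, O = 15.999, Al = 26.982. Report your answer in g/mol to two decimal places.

The formula mass is the sum 0.71*22.99 + 0.29*40.078 + 1.29*26.982 + 2.71*28.085 + 8*15.999.

266.85 g/mol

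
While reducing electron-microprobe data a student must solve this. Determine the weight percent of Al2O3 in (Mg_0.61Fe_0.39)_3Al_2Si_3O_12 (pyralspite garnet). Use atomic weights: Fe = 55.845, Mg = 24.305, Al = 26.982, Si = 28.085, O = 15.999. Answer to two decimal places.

Molar mass of (Mg_0.61Fe_0.39)_3Al_2Si_3O_12 = 1.83·24.305 + 1.17·55.845 + 2·26.982 + 3·28.085 + 12·15.999 = 440.024 g/mol.
Each formula unit contains 2 Al, equivalent to 2/2 = 1.0000 mol Al2O3.
M(Al2O3) = 2×26.982 + 3×15.999 = 101.961 g/mol.
Mass of Al2O3 per formula unit = 1.0000 × 101.961 = 101.961 g.
Al2O3 wt% = 101.961 / 440.024 × 100 = 23.17%.

23.17 wt%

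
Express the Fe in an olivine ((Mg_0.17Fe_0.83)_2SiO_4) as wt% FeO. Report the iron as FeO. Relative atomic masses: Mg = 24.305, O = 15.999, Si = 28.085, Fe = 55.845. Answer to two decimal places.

Molar mass of (Mg_0.17Fe_0.83)_2SiO_4 = 0.34×24.305 + 1.66×55.845 + 1×28.085 + 4×15.999 = 193.047 g/mol.
Each formula unit contains 1.66 Fe, equivalent to 1.66/1 = 1.6600 mol FeO.
M(FeO) = 1×55.845 + 1×15.999 = 71.844 g/mol.
Mass of FeO per formula unit = 1.6600 × 71.844 = 119.261 g.
FeO wt% = 119.261 / 193.047 × 100 = 61.78%.

61.78 wt%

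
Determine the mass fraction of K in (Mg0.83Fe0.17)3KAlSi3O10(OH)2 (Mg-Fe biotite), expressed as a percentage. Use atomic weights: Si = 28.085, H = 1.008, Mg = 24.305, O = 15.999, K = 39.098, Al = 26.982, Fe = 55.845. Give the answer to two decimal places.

Molar mass of (Mg0.83Fe0.17)3KAlSi3O10(OH)2: 2.49·24.305 + 0.51·55.845 + 1·39.098 + 1·26.982 + 3·28.085 + 12·15.999 + 2·1.008 = 433.339 g/mol.
Mass of K per formula unit: 1 × 39.098 = 39.098 g.
Weight fraction K = 39.098 / 433.339 = 0.0902.

9.02 weight percent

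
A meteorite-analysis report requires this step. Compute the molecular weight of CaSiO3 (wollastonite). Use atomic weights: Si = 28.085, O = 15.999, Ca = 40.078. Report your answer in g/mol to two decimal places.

The formula mass is the sum 1*40.078 + 1*28.085 + 3*15.999.

116.16 g/mol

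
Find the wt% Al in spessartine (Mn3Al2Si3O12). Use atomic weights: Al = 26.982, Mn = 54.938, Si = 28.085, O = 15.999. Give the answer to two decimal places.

10.90 wt%

Formula mass = 3·54.938 + 2·26.982 + 3·28.085 + 12·15.999 = 495.021 g/mol, of which 53.964 g is Al.
So Al makes up 53.964/495.021 = 0.1090 of the mass, i.e. 10.90%.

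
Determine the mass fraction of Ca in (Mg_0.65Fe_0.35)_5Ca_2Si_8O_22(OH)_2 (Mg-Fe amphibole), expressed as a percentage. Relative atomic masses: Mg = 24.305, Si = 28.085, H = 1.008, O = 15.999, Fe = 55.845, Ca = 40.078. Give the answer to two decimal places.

Formula mass = 3.25×24.305 + 1.75×55.845 + 2×40.078 + 8×28.085 + 24×15.999 + 2×1.008 = 867.548 g/mol, of which 80.156 g is Ca.
So Ca makes up 80.156/867.548 = 0.0924 of the mass, i.e. 9.24%.

9.24 weight percent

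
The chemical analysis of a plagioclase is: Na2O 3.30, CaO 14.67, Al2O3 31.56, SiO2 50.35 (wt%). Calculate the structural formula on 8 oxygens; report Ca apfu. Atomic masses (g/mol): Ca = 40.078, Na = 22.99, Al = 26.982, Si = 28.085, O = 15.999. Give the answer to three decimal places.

0.717 Ca apfu

3.30 wt% Na2O ÷ 61.979 g/mol = 0.05324 mol, giving 0.10648 Na and 0.05324 O.
14.67 wt% CaO ÷ 56.077 g/mol = 0.26160 mol, giving 0.26160 Ca and 0.26160 O.
31.56 wt% Al2O3 ÷ 101.961 g/mol = 0.30953 mol, giving 0.61906 Al and 0.92859 O.
50.35 wt% SiO2 ÷ 60.083 g/mol = 0.83801 mol, giving 0.83801 Si and 1.67602 O.
Oxygen sums to 2.91945; scaling by 8/2.91945 = 2.74024 puts the formula on 8 O.
Ca: 0.26160 × 2.74024 = 0.717 atoms per formula unit.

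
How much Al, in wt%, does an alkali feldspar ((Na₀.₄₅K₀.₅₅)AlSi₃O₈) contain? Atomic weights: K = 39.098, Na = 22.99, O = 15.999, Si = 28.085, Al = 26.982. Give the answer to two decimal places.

9.95 wt%

Formula mass = 0.45*22.99 + 0.55*39.098 + 1*26.982 + 3*28.085 + 8*15.999 = 271.078 g/mol, of which 26.982 g is Al.
So Al makes up 26.982/271.078 = 0.0995 of the mass, i.e. 9.95%.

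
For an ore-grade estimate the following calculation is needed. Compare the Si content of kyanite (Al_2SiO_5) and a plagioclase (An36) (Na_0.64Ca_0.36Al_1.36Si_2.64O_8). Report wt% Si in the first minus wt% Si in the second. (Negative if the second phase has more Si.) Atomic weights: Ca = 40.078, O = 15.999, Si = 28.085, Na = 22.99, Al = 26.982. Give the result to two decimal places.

Si in Al_2SiO_5: molar mass 162.044 g/mol; 1×28.085 = 28.085 g → 17.33 wt%.
Si in Na_0.64Ca_0.36Al_1.36Si_2.64O_8: molar mass 267.974 g/mol; 2.64×28.085 = 74.144 g → 27.67 wt%.
Difference = 17.33 − 27.67 = -10.34 percentage points.

-10.34 percentage points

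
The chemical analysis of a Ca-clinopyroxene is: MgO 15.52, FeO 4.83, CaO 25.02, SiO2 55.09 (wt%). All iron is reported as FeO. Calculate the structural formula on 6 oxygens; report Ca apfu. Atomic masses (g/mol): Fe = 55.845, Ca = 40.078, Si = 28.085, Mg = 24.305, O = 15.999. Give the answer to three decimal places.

MgO (M=40.304): mol = 0.38507; Mg = 0.38507, O = 0.38507.
FeO (M=71.844): mol = 0.06723; Fe = 0.06723, O = 0.06723.
CaO (M=56.077): mol = 0.44617; Ca = 0.44617, O = 0.44617.
SiO2 (M=60.083): mol = 0.91690; Si = 0.91690, O = 1.83380.
ΣO = 2.73227; factor = 6/ΣO = 2.19598.
Ca apfu = 0.44617 × 2.19598 = 0.980.

0.980 Ca apfu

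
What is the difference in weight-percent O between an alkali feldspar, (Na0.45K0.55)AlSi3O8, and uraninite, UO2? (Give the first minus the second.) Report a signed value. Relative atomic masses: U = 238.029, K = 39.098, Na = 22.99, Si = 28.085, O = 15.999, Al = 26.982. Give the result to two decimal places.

M((Na0.45K0.55)AlSi3O8) = 271.078 g/mol, so wt% O = 127.992/271.078 × 100 = 47.22%.
M(UO2) = 270.027 g/mol, so wt% O = 31.998/270.027 × 100 = 11.85%.
47.22 − 11.85 = 35.37 pp.

35.37 percentage points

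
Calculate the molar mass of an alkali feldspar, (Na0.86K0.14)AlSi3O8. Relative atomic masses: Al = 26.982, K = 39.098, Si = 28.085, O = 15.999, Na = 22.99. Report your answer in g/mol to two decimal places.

M = 0.86(22.99) + 0.14(39.098) + 1(26.982) + 3(28.085) + 8(15.999)

264.47 g/mol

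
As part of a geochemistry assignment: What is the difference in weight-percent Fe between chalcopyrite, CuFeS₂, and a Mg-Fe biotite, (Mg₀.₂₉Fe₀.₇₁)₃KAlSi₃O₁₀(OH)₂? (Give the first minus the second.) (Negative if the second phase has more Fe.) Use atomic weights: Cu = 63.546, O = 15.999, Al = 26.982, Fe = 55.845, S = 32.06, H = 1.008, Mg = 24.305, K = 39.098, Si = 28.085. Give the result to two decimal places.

M(CuFeS₂) = 183.511 g/mol, so wt% Fe = 55.845/183.511 × 100 = 30.43%.
M((Mg₀.₂₉Fe₀.₇₁)₃KAlSi₃O₁₀(OH)₂) = 484.434 g/mol, so wt% Fe = 118.950/484.434 × 100 = 24.55%.
30.43 − 24.55 = 5.88 pp.

5.88 percentage points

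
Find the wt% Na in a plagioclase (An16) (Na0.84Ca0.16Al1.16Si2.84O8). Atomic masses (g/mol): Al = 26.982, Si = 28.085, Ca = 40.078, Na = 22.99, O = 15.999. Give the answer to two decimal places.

Molar mass of Na0.84Ca0.16Al1.16Si2.84O8: 0.84*22.99 + 0.16*40.078 + 1.16*26.982 + 2.84*28.085 + 8*15.999 = 264.777 g/mol.
Mass of Na per formula unit: 0.84 × 22.99 = 19.312 g.
Weight fraction Na = 19.312 / 264.777 = 0.0729.

7.29 wt%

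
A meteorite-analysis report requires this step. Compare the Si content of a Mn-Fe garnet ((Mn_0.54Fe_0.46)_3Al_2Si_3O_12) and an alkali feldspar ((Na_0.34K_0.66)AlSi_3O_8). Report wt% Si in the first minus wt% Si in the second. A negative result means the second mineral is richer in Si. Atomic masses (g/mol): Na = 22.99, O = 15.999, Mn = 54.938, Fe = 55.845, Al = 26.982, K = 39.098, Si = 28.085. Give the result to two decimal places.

M((Mn_0.54Fe_0.46)_3Al_2Si_3O_12) = 496.273 g/mol, so wt% Si = 84.255/496.273 × 100 = 16.98%.
M((Na_0.34K_0.66)AlSi_3O_8) = 272.850 g/mol, so wt% Si = 84.255/272.850 × 100 = 30.88%.
16.98 − 30.88 = -13.90 pp.

-13.90 percentage points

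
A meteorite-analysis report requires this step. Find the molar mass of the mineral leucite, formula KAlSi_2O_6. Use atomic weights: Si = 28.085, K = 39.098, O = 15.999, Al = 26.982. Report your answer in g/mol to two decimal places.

K: 1 × 39.098 = 39.0980
Al: 1 × 26.982 = 26.9820
Si: 2 × 28.085 = 56.1700
O: 6 × 15.999 = 95.9940
Summing the contributions gives the formula mass.

218.24 g/mol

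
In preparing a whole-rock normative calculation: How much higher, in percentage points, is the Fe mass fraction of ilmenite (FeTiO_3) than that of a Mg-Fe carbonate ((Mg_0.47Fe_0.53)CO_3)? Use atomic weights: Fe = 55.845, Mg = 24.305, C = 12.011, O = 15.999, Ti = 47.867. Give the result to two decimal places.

First mineral: 55.845 g Fe in 151.709 g formula = 36.81 wt% Fe.
Second mineral: 29.598 g Fe in 101.029 g formula = 29.30 wt% Fe.
36.81% − 29.30% gives a difference of 7.51 percentage points.

7.51 percentage points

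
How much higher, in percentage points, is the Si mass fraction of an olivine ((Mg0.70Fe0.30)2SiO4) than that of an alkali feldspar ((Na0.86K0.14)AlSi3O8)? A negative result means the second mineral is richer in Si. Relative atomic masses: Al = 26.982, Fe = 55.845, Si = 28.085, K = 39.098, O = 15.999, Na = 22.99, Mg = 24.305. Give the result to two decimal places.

-14.26 percentage points

M((Mg0.70Fe0.30)2SiO4) = 159.615 g/mol, so wt% Si = 28.085/159.615 × 100 = 17.60%.
M((Na0.86K0.14)AlSi3O8) = 264.474 g/mol, so wt% Si = 84.255/264.474 × 100 = 31.86%.
17.60 − 31.86 = -14.26 pp.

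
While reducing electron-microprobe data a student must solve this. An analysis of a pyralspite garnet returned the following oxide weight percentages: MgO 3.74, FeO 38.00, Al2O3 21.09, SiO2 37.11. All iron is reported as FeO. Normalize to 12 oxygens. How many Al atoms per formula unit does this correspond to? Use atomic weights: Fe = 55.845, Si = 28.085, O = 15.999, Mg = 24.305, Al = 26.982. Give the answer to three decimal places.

MgO (M=40.304): mol = 0.09279; Mg = 0.09279, O = 0.09279.
FeO (M=71.844): mol = 0.52892; Fe = 0.52892, O = 0.52892.
Al2O3 (M=101.961): mol = 0.20684; Al = 0.41368, O = 0.62052.
SiO2 (M=60.083): mol = 0.61765; Si = 0.61765, O = 1.23530.
ΣO = 2.47753; factor = 12/ΣO = 4.84353.
Al apfu = 0.41368 × 4.84353 = 2.004.

2.004 Al apfu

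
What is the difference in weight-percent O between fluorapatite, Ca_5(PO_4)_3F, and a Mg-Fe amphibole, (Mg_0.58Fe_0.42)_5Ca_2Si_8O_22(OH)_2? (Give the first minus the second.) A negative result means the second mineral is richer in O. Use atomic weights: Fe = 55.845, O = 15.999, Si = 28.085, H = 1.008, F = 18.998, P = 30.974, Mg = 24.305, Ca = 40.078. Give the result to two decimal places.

-5.63 percentage points

O in Ca_5(PO_4)_3F: molar mass 504.298 g/mol; 12×15.999 = 191.988 g → 38.07 wt%.
O in (Mg_0.58Fe_0.42)_5Ca_2Si_8O_22(OH)_2: molar mass 878.587 g/mol; 24×15.999 = 383.976 g → 43.70 wt%.
Difference = 38.07 − 43.70 = -5.63 percentage points.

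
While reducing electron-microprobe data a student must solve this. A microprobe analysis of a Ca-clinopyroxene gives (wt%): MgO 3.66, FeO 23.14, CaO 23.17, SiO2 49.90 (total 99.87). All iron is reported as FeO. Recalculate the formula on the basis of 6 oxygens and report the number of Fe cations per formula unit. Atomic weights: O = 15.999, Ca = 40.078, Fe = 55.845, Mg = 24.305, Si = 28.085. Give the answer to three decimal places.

0.777 Fe apfu

MgO (M=40.304): mol = 0.09081; Mg = 0.09081, O = 0.09081.
FeO (M=71.844): mol = 0.32209; Fe = 0.32209, O = 0.32209.
CaO (M=56.077): mol = 0.41318; Ca = 0.41318, O = 0.41318.
SiO2 (M=60.083): mol = 0.83052; Si = 0.83052, O = 1.66104.
ΣO = 2.48712; factor = 6/ΣO = 2.41243.
Fe apfu = 0.32209 × 2.41243 = 0.777.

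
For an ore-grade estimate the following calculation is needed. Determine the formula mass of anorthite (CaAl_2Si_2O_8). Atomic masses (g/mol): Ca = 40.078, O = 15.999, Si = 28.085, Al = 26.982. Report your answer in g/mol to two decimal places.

The formula mass is the sum 1×40.078 + 2×26.982 + 2×28.085 + 8×15.999.

278.20 g/mol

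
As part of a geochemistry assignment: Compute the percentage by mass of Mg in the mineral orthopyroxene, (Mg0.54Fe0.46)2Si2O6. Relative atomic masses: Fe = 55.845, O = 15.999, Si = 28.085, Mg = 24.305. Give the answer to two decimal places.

11.42 weight percent

M((Mg0.54Fe0.46)2Si2O6) = 229.791 g/mol.
Mg contributes 1.08 × 24.305 = 26.249 g per mole.
26.249/229.791 = 0.1142 → 11.42%.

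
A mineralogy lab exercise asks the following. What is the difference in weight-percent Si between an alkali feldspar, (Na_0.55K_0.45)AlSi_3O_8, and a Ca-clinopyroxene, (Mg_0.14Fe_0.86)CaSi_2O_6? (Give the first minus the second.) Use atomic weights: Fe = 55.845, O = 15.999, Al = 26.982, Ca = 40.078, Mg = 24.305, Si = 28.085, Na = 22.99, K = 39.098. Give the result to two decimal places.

8.22 percentage points

First mineral: 84.255 g Si in 269.468 g formula = 31.27 wt% Si.
Second mineral: 56.170 g Si in 243.671 g formula = 23.05 wt% Si.
31.27% − 23.05% gives a difference of 8.22 percentage points.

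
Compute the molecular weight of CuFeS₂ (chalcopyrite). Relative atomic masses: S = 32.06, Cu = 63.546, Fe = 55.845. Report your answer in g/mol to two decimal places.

183.51 g/mol

Cu: 1 × 63.546 = 63.5460
Fe: 1 × 55.845 = 55.8450
S: 2 × 32.06 = 64.1200
Summing the contributions gives the formula mass.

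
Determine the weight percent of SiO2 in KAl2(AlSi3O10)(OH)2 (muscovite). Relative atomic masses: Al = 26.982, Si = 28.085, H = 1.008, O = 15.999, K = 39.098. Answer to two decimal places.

Formula mass = 398.303 g/mol.
3 Si → 3.0000 mol SiO2 per formula unit; M(SiO2) = 60.083, so SiO2 mass = 180.249 g.
180.249/398.303 × 100 = 45.25 wt%.

45.25 wt%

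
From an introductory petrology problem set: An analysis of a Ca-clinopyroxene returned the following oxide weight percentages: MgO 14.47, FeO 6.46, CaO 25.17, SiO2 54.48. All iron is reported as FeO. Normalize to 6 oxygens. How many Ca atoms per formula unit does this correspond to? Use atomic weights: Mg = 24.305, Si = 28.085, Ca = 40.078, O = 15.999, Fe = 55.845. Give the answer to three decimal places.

0.993 Ca apfu

14.47 wt% MgO ÷ 40.304 g/mol = 0.35902 mol, giving 0.35902 Mg and 0.35902 O.
6.46 wt% FeO ÷ 71.844 g/mol = 0.08992 mol, giving 0.08992 Fe and 0.08992 O.
25.17 wt% CaO ÷ 56.077 g/mol = 0.44885 mol, giving 0.44885 Ca and 0.44885 O.
54.48 wt% SiO2 ÷ 60.083 g/mol = 0.90675 mol, giving 0.90675 Si and 1.81350 O.
Oxygen sums to 2.71129; scaling by 6/2.71129 = 2.21297 puts the formula on 6 O.
Ca: 0.44885 × 2.21297 = 0.993 atoms per formula unit.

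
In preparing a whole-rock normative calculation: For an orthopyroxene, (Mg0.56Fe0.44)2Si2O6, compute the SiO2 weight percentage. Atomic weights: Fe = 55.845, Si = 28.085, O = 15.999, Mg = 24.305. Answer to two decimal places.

Molar mass of (Mg0.56Fe0.44)2Si2O6 = 1.12·24.305 + 0.88·55.845 + 2·28.085 + 6·15.999 = 228.529 g/mol.
Each formula unit contains 2 Si, equivalent to 2/1 = 2.0000 mol SiO2.
M(SiO2) = 1×28.085 + 2×15.999 = 60.083 g/mol.
Mass of SiO2 per formula unit = 2.0000 × 60.083 = 120.166 g.
SiO2 wt% = 120.166 / 228.529 × 100 = 52.58%.

52.58 wt%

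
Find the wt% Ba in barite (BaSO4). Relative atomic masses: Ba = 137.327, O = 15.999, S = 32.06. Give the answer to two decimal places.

58.84 weight percent

M(BaSO4) = 233.383 g/mol.
Ba contributes 1 × 137.327 = 137.327 g per mole.
137.327/233.383 = 0.5884 → 58.84%.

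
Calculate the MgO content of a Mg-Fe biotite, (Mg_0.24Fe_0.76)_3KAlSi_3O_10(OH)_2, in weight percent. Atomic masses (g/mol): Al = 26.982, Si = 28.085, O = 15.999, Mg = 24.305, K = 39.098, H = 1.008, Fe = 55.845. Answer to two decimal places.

5.93 wt%

M((Mg_0.24Fe_0.76)_3KAlSi_3O_10(OH)_2) = 489.165 g/mol; M(MgO) = 40.304 g/mol.
Moles MgO per formula unit = 0.72 Mg ÷ 1 = 0.7200.
MgO fraction = (0.7200 × 40.304) / 489.165 = 29.019/489.165 = 0.0593.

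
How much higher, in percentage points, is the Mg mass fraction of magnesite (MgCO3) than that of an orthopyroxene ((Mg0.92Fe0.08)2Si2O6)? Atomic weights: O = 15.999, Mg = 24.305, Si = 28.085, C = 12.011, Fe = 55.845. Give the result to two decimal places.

Mg in MgCO3: molar mass 84.313 g/mol; 1×24.305 = 24.305 g → 28.83 wt%.
Mg in (Mg0.92Fe0.08)2Si2O6: molar mass 205.820 g/mol; 1.84×24.305 = 44.721 g → 21.73 wt%.
Difference = 28.83 − 21.73 = 7.10 percentage points.

7.10 percentage points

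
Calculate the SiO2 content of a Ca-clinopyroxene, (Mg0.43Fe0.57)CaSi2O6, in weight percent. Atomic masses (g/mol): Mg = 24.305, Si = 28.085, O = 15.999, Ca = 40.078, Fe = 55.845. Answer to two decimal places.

Molar mass of (Mg0.43Fe0.57)CaSi2O6 = 0.43×24.305 + 0.57×55.845 + 1×40.078 + 2×28.085 + 6×15.999 = 234.525 g/mol.
Each formula unit contains 2 Si, equivalent to 2/1 = 2.0000 mol SiO2.
M(SiO2) = 1×28.085 + 2×15.999 = 60.083 g/mol.
Mass of SiO2 per formula unit = 2.0000 × 60.083 = 120.166 g.
SiO2 wt% = 120.166 / 234.525 × 100 = 51.24%.

51.24 wt%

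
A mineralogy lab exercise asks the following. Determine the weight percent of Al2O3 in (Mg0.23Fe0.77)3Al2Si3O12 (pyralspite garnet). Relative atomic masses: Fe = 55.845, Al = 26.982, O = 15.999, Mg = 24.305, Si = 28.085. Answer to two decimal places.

M((Mg0.23Fe0.77)3Al2Si3O12) = 475.979 g/mol; M(Al2O3) = 101.961 g/mol.
Moles Al2O3 per formula unit = 2 Al ÷ 2 = 1.0000.
Al2O3 fraction = (1.0000 × 101.961) / 475.979 = 101.961/475.979 = 0.2142.

21.42 wt%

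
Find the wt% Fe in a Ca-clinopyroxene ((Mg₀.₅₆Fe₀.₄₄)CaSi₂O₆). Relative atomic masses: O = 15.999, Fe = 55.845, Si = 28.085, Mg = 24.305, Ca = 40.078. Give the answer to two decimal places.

Formula mass = 0.56×24.305 + 0.44×55.845 + 1×40.078 + 2×28.085 + 6×15.999 = 230.425 g/mol, of which 24.572 g is Fe.
So Fe makes up 24.572/230.425 = 0.1066 of the mass, i.e. 10.66%.

10.66 mass %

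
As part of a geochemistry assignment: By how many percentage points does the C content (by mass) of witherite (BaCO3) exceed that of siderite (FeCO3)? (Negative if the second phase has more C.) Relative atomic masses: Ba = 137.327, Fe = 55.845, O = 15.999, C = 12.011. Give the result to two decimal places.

C in BaCO3: molar mass 197.335 g/mol; 1×12.011 = 12.011 g → 6.09 wt%.
C in FeCO3: molar mass 115.853 g/mol; 1×12.011 = 12.011 g → 10.37 wt%.
Difference = 6.09 − 10.37 = -4.28 percentage points.

-4.28 percentage points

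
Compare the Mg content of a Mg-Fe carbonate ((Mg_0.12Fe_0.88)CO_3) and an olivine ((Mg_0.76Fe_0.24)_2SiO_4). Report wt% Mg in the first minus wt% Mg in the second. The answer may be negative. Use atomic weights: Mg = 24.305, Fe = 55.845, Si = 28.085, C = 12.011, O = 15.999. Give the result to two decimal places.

-21.11 percentage points

First mineral: 2.917 g Mg in 112.068 g formula = 2.60 wt% Mg.
Second mineral: 36.944 g Mg in 155.830 g formula = 23.71 wt% Mg.
2.60% − 23.71% gives a difference of -21.11 percentage points.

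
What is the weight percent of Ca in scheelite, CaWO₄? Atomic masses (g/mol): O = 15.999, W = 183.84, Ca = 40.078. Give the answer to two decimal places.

Formula mass = 1*40.078 + 1*183.84 + 4*15.999 = 287.914 g/mol, of which 40.078 g is Ca.
So Ca makes up 40.078/287.914 = 0.1392 of the mass, i.e. 13.92%.

13.92 weight percent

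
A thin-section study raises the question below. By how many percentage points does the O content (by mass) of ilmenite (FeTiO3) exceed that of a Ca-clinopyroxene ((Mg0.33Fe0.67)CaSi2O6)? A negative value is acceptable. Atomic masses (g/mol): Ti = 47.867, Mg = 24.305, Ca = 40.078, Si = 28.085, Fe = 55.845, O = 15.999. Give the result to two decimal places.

-8.75 percentage points

First mineral: 47.997 g O in 151.709 g formula = 31.64 wt% O.
Second mineral: 95.994 g O in 237.679 g formula = 40.39 wt% O.
31.64% − 40.39% gives a difference of -8.75 percentage points.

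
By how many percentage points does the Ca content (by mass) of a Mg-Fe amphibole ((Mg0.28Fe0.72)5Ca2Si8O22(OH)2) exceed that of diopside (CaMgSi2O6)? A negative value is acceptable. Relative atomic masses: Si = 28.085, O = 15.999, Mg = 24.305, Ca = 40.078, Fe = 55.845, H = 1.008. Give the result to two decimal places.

-9.85 percentage points

Ca in (Mg0.28Fe0.72)5Ca2Si8O22(OH)2: molar mass 925.897 g/mol; 2×40.078 = 80.156 g → 8.66 wt%.
Ca in CaMgSi2O6: molar mass 216.547 g/mol; 1×40.078 = 40.078 g → 18.51 wt%.
Difference = 8.66 − 18.51 = -9.85 percentage points.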